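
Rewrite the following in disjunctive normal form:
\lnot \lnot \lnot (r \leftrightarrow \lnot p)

\lnot \lnot \lnot (r \leftrightarrow \lnot p)
≡ \lnot \lnot \lnot ((r \to \lnot p) \land (\lnot p \to r))   — eliminate \leftrightarrow
≡ \lnot \lnot \lnot ((\lnot r \lor \lnot p) \land (\lnot p \to r))   — eliminate \to
≡ \lnot \lnot \lnot ((\lnot r \lor \lnot p) \land (\lnot \lnot p \lor r))   — eliminate \to
≡ \lnot ((\lnot r \lor \lnot p) \land (\lnot \lnot p \lor r))   — double negation
≡ \lnot (\lnot r \lor \lnot p) \lor \lnot (\lnot \lnot p \lor r)   — De Morgan
≡ (\lnot \lnot r \land \lnot \lnot p) \lor \lnot (\lnot \lnot p \lor r)   — De Morgan
≡ (r \land \lnot \lnot p) \lor \lnot (\lnot \lnot p \lor r)   — double negation
≡ (r \land p) \lor \lnot (\lnot \lnot p \lor r)   — double negation
≡ (r \land p) \lor (\lnot \lnot \lnot p \land \lnot r)   — De Morgan
≡ (r \land p) \lor (\lnot p \land \lnot r)   — double negation

(r \land p) \lor (\lnot p \land \lnot r)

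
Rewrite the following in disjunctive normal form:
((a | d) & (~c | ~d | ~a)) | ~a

(a & ~c) | (a & ~d) | (d & ~c) | ~a

((a | d) & (~c | ~d | ~a)) | ~a
≡ (a & ~c) | (a & ~d) | (a & ~a) | (d & ~c) | (d & ~d) | (d & ~a) | ~a
≡ (a & ~c) | (a & ~d) | (d & ~c) | ~a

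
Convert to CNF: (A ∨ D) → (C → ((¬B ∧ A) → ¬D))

¬A ∨ ¬C ∨ B ∨ ¬D

(A ∨ D) → (C → ((¬B ∧ A) → ¬D))
≡ ¬(A ∨ D) ∨ (C → ((¬B ∧ A) → ¬D))   [eliminate →]
≡ ¬(A ∨ D) ∨ ¬C ∨ ((¬B ∧ A) → ¬D)   [eliminate →]
≡ ¬(A ∨ D) ∨ ¬C ∨ ¬(¬B ∧ A) ∨ ¬D   [eliminate →]
≡ (¬A ∧ ¬D) ∨ ¬C ∨ ¬(¬B ∧ A) ∨ ¬D   [De Morgan]
≡ (¬A ∧ ¬D) ∨ ¬C ∨ ¬¬B ∨ ¬A ∨ ¬D   [De Morgan]
≡ (¬A ∧ ¬D) ∨ ¬C ∨ B ∨ ¬A ∨ ¬D   [double negation]
≡ (¬A ∨ ¬C ∨ B ∨ ¬A ∨ ¬D) ∧ (¬D ∨ ¬C ∨ B ∨ ¬A ∨ ¬D)   [distribute ∨ over ∧]
≡ ¬A ∨ ¬C ∨ B ∨ ¬D   [simplify]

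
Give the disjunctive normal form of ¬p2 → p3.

¬p2 → p3
⇔ ¬¬p2 ∨ p3   (eliminate →)
⇔ p2 ∨ p3   (double negation)

p2 ∨ p3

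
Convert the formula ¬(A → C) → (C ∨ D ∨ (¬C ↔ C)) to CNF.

¬(A → C) → (C ∨ D ∨ (¬C ↔ C))
≡ ¬¬(A → C) ∨ C ∨ D ∨ (¬C ↔ C)   [eliminate →]
≡ ¬¬(¬A ∨ C) ∨ C ∨ D ∨ (¬C ↔ C)   [eliminate →]
≡ ¬¬(¬A ∨ C) ∨ C ∨ D ∨ ((¬C → C) ∧ (C → ¬C))   [eliminate ↔]
≡ ¬¬(¬A ∨ C) ∨ C ∨ D ∨ ((¬¬C ∨ C) ∧ (C → ¬C))   [eliminate →]
≡ ¬¬(¬A ∨ C) ∨ C ∨ D ∨ ((¬¬C ∨ C) ∧ (¬C ∨ ¬C))   [eliminate →]
≡ ¬A ∨ C ∨ C ∨ D ∨ ((¬¬C ∨ C) ∧ (¬C ∨ ¬C))   [double negation]
≡ ¬A ∨ C ∨ C ∨ D ∨ ((C ∨ C) ∧ (¬C ∨ ¬C))   [double negation]
≡ (¬A ∨ C ∨ C ∨ D ∨ C ∨ C) ∧ (¬A ∨ C ∨ C ∨ D ∨ ¬C ∨ ¬C)   [distribute ∨ over ∧]
≡ ¬A ∨ C ∨ D   [simplify]

¬A ∨ C ∨ D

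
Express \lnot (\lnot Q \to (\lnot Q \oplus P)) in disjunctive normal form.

\lnot (\lnot Q \to (\lnot Q \oplus P))
= \lnot (\lnot \lnot Q \lor (\lnot Q \oplus P))   [eliminate \to]
= \lnot (\lnot \lnot Q \lor (\lnot Q \land \lnot P) \lor (\lnot \lnot Q \land P))   [expand \oplus]
= \lnot \lnot \lnot Q \land \lnot (\lnot Q \land \lnot P) \land \lnot (\lnot \lnot Q \land P)   [De Morgan]
= \lnot Q \land \lnot (\lnot Q \land \lnot P) \land \lnot (\lnot \lnot Q \land P)   [double negation]
= \lnot Q \land (\lnot \lnot Q \lor \lnot \lnot P) \land \lnot (\lnot \lnot Q \land P)   [De Morgan]
= \lnot Q \land (Q \lor \lnot \lnot P) \land \lnot (\lnot \lnot Q \land P)   [double negation]
= \lnot Q \land (Q \lor P) \land \lnot (\lnot \lnot Q \land P)   [double negation]
= \lnot Q \land (Q \lor P) \land (\lnot \lnot \lnot Q \lor \lnot P)   [De Morgan]
= \lnot Q \land (Q \lor P) \land (\lnot Q \lor \lnot P)   [double negation]
= (\lnot Q \land Q \land \lnot Q) \lor (\lnot Q \land Q \land \lnot P) \lor (\lnot Q \land P \land \lnot Q) \lor (\lnot Q \land P \land \lnot P)   [distribute \land over \lor]
= \lnot Q \land P   [simplify]

\lnot Q \land P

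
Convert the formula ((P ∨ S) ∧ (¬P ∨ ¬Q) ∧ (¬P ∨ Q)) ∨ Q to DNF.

(S ∧ ¬P) ∨ Q

((P ∨ S) ∧ (¬P ∨ ¬Q) ∧ (¬P ∨ Q)) ∨ Q
≡ (P ∧ ¬P ∧ ¬P) ∨ (P ∧ ¬P ∧ Q) ∨ (P ∧ ¬Q ∧ ¬P) ∨ (P ∧ ¬Q ∧ Q) ∨ (S ∧ ¬P ∧ ¬P) ∨ (S ∧ ¬P ∧ Q) ∨ (S ∧ ¬Q ∧ ¬P) ∨ (S ∧ ¬Q ∧ Q) ∨ Q   (distribute ∧ over ∨)
≡ (S ∧ ¬P) ∨ Q   (simplify)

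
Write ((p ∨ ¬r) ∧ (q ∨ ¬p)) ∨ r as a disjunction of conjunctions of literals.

((p ∨ ¬r) ∧ (q ∨ ¬p)) ∨ r
= (p ∧ q) ∨ (p ∧ ¬p) ∨ (¬r ∧ q) ∨ (¬r ∧ ¬p) ∨ r   [distribute ∧ over ∨]
= (p ∧ q) ∨ (¬r ∧ q) ∨ (¬r ∧ ¬p) ∨ r   [simplify]

(p ∧ q) ∨ (¬r ∧ q) ∨ (¬r ∧ ¬p) ∨ r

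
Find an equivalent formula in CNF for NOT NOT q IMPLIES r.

NOT q OR r

NOT NOT q IMPLIES r
⇔ NOT NOT NOT q OR r   (eliminate IMPLIES)
⇔ NOT q OR r   (double negation)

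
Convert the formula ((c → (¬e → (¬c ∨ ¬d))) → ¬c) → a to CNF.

((c → (¬e → (¬c ∨ ¬d))) → ¬c) → a
⇔ ¬((c → (¬e → (¬c ∨ ¬d))) → ¬c) ∨ a   [eliminate →]
⇔ ¬(¬(c → (¬e → (¬c ∨ ¬d))) ∨ ¬c) ∨ a   [eliminate →]
⇔ ¬(¬(¬c ∨ (¬e → (¬c ∨ ¬d))) ∨ ¬c) ∨ a   [eliminate →]
⇔ ¬(¬(¬c ∨ ¬¬e ∨ ¬c ∨ ¬d) ∨ ¬c) ∨ a   [eliminate →]
⇔ (¬¬(¬c ∨ ¬¬e ∨ ¬c ∨ ¬d) ∧ ¬¬c) ∨ a   [De Morgan]
⇔ ((¬c ∨ ¬¬e ∨ ¬c ∨ ¬d) ∧ ¬¬c) ∨ a   [double negation]
⇔ ((¬c ∨ e ∨ ¬c ∨ ¬d) ∧ ¬¬c) ∨ a   [double negation]
⇔ ((¬c ∨ e ∨ ¬c ∨ ¬d) ∧ c) ∨ a   [double negation]
⇔ (¬c ∨ e ∨ ¬c ∨ ¬d ∨ a) ∧ (c ∨ a)   [distribute ∨ over ∧]
⇔ (¬c ∨ e ∨ ¬d ∨ a) ∧ (c ∨ a)   [simplify]

(¬c ∨ e ∨ ¬d ∨ a) ∧ (c ∨ a)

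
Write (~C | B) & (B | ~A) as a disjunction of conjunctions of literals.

(~C | B) & (B | ~A)
⇔ (~C & B) | (~C & ~A) | (B & B) | (B & ~A)   — distribute & over |
⇔ (~C & ~A) | B   — simplify

(~C & ~A) | B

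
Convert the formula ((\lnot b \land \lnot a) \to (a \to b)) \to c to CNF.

(\lnot b \lor c) \land (\lnot a \lor c) \land (a \lor c)

((\lnot b \land \lnot a) \to (a \to b)) \to c
= \lnot ((\lnot b \land \lnot a) \to (a \to b)) \lor c   — eliminate \to
= \lnot (\lnot (\lnot b \land \lnot a) \lor (a \to b)) \lor c   — eliminate \to
= \lnot (\lnot (\lnot b \land \lnot a) \lor \lnot a \lor b) \lor c   — eliminate \to
= (\lnot \lnot (\lnot b \land \lnot a) \land \lnot \lnot a \land \lnot b) \lor c   — De Morgan
= (\lnot b \land \lnot a \land \lnot \lnot a \land \lnot b) \lor c   — double negation
= (\lnot b \land \lnot a \land a \land \lnot b) \lor c   — double negation
= (\lnot b \lor c) \land (\lnot a \lor c) \land (a \lor c) \land (\lnot b \lor c)   — distribute \lor over \land
= (\lnot b \lor c) \land (\lnot a \lor c) \land (a \lor c)   — simplify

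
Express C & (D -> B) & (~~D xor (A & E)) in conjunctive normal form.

C & (D -> B) & (~~D xor (A & E))
≡ C & (~D | B) & (~~D xor (A & E))   (eliminate ->)
≡ C & (~D | B) & (~~D | (A & E)) & ~(~~D & A & E)   (expand xor)
≡ C & (~D | B) & (D | (A & E)) & ~(~~D & A & E)   (double negation)
≡ C & (~D | B) & (D | (A & E)) & (~~~D | ~A | ~E)   (De Morgan)
≡ C & (~D | B) & (D | (A & E)) & (~D | ~A | ~E)   (double negation)
≡ C & (~D | B) & (D | A) & (D | E) & (~D | ~A | ~E)   (distribute | over &)

C & (~D | B) & (D | A) & (D | E) & (~D | ~A | ~E)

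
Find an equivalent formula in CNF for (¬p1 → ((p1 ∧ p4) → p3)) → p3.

(¬p1 ∨ p3) ∧ (p1 ∨ p3) ∧ (p4 ∨ p3)

(¬p1 → ((p1 ∧ p4) → p3)) → p3
≡ ¬(¬p1 → ((p1 ∧ p4) → p3)) ∨ p3   [eliminate →]
≡ ¬(¬¬p1 ∨ ((p1 ∧ p4) → p3)) ∨ p3   [eliminate →]
≡ ¬(¬¬p1 ∨ ¬(p1 ∧ p4) ∨ p3) ∨ p3   [eliminate →]
≡ (¬¬¬p1 ∧ ¬¬(p1 ∧ p4) ∧ ¬p3) ∨ p3   [De Morgan]
≡ (¬p1 ∧ ¬¬(p1 ∧ p4) ∧ ¬p3) ∨ p3   [double negation]
≡ (¬p1 ∧ p1 ∧ p4 ∧ ¬p3) ∨ p3   [double negation]
≡ (¬p1 ∨ p3) ∧ (p1 ∨ p3) ∧ (p4 ∨ p3) ∧ (¬p3 ∨ p3)   [distribute ∨ over ∧]
≡ (¬p1 ∨ p3) ∧ (p1 ∨ p3) ∧ (p4 ∨ p3)   [simplify]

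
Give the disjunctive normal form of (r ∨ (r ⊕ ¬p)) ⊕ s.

(r ∧ ¬s) ∨ (¬r ∧ ¬p ∧ ¬s) ∨ (¬r ∧ p ∧ s)

(r ∨ (r ⊕ ¬p)) ⊕ s
≡ ((r ∨ (r ⊕ ¬p)) ∧ ¬s) ∨ (¬(r ∨ (r ⊕ ¬p)) ∧ s)   [expand ⊕]
≡ ((r ∨ (r ∧ ¬¬p) ∨ (¬r ∧ ¬p)) ∧ ¬s) ∨ (¬(r ∨ (r ⊕ ¬p)) ∧ s)   [expand ⊕]
≡ ((r ∨ (r ∧ ¬¬p) ∨ (¬r ∧ ¬p)) ∧ ¬s) ∨ (¬(r ∨ (r ∧ ¬¬p) ∨ (¬r ∧ ¬p)) ∧ s)   [expand ⊕]
≡ ((r ∨ (r ∧ p) ∨ (¬r ∧ ¬p)) ∧ ¬s) ∨ (¬(r ∨ (r ∧ ¬¬p) ∨ (¬r ∧ ¬p)) ∧ s)   [double negation]
≡ ((r ∨ (r ∧ p) ∨ (¬r ∧ ¬p)) ∧ ¬s) ∨ (¬r ∧ ¬(r ∧ ¬¬p) ∧ ¬(¬r ∧ ¬p) ∧ s)   [De Morgan]
≡ ((r ∨ (r ∧ p) ∨ (¬r ∧ ¬p)) ∧ ¬s) ∨ (¬r ∧ (¬r ∨ ¬¬¬p) ∧ ¬(¬r ∧ ¬p) ∧ s)   [De Morgan]
≡ ((r ∨ (r ∧ p) ∨ (¬r ∧ ¬p)) ∧ ¬s) ∨ (¬r ∧ (¬r ∨ ¬p) ∧ ¬(¬r ∧ ¬p) ∧ s)   [double negation]
≡ ((r ∨ (r ∧ p) ∨ (¬r ∧ ¬p)) ∧ ¬s) ∨ (¬r ∧ (¬r ∨ ¬p) ∧ (¬¬r ∨ ¬¬p) ∧ s)   [De Morgan]
≡ ((r ∨ (r ∧ p) ∨ (¬r ∧ ¬p)) ∧ ¬s) ∨ (¬r ∧ (¬r ∨ ¬p) ∧ (r ∨ ¬¬p) ∧ s)   [double negation]
≡ ((r ∨ (r ∧ p) ∨ (¬r ∧ ¬p)) ∧ ¬s) ∨ (¬r ∧ (¬r ∨ ¬p) ∧ (r ∨ p) ∧ s)   [double negation]
≡ (r ∧ ¬s) ∨ (r ∧ p ∧ ¬s) ∨ (¬r ∧ ¬p ∧ ¬s) ∨ (¬r ∧ ¬r ∧ r ∧ s) ∨ (¬r ∧ ¬r ∧ p ∧ s) ∨ (¬r ∧ ¬p ∧ r ∧ s) ∨ (¬r ∧ ¬p ∧ p ∧ s)   [distribute ∧ over ∨]
≡ (r ∧ ¬s) ∨ (¬r ∧ ¬p ∧ ¬s) ∨ (¬r ∧ p ∧ s)   [simplify]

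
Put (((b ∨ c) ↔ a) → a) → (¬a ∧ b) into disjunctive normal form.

(¬b ∧ ¬c ∧ ¬a) ∨ (¬a ∧ b)

(((b ∨ c) ↔ a) → a) → (¬a ∧ b)
= ¬(((b ∨ c) ↔ a) → a) ∨ (¬a ∧ b)
= ¬(¬((b ∨ c) ↔ a) ∨ a) ∨ (¬a ∧ b)
= ¬(¬(((b ∨ c) → a) ∧ (a → (b ∨ c))) ∨ a) ∨ (¬a ∧ b)
= ¬(¬((¬(b ∨ c) ∨ a) ∧ (a → (b ∨ c))) ∨ a) ∨ (¬a ∧ b)
= ¬(¬((¬(b ∨ c) ∨ a) ∧ (¬a ∨ b ∨ c)) ∨ a) ∨ (¬a ∧ b)
= (¬¬((¬(b ∨ c) ∨ a) ∧ (¬a ∨ b ∨ c)) ∧ ¬a) ∨ (¬a ∧ b)
= ((¬(b ∨ c) ∨ a) ∧ (¬a ∨ b ∨ c) ∧ ¬a) ∨ (¬a ∧ b)
= (((¬b ∧ ¬c) ∨ a) ∧ (¬a ∨ b ∨ c) ∧ ¬a) ∨ (¬a ∧ b)
= (¬b ∧ ¬c ∧ ¬a ∧ ¬a) ∨ (¬b ∧ ¬c ∧ b ∧ ¬a) ∨ (¬b ∧ ¬c ∧ c ∧ ¬a) ∨ (a ∧ ¬a ∧ ¬a) ∨ (a ∧ b ∧ ¬a) ∨ (a ∧ c ∧ ¬a) ∨ (¬a ∧ b)
= (¬b ∧ ¬c ∧ ¬a) ∨ (¬a ∧ b)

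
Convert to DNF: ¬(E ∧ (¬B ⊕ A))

¬E ∨ (B ∧ ¬A) ∨ (A ∧ ¬B)

¬(E ∧ (¬B ⊕ A))
≡ ¬(E ∧ ((¬B ∧ ¬A) ∨ (¬¬B ∧ A)))   [expand ⊕]
≡ ¬E ∨ ¬((¬B ∧ ¬A) ∨ (¬¬B ∧ A))   [De Morgan]
≡ ¬E ∨ (¬(¬B ∧ ¬A) ∧ ¬(¬¬B ∧ A))   [De Morgan]
≡ ¬E ∨ ((¬¬B ∨ ¬¬A) ∧ ¬(¬¬B ∧ A))   [De Morgan]
≡ ¬E ∨ ((B ∨ ¬¬A) ∧ ¬(¬¬B ∧ A))   [double negation]
≡ ¬E ∨ ((B ∨ A) ∧ ¬(¬¬B ∧ A))   [double negation]
≡ ¬E ∨ ((B ∨ A) ∧ (¬¬¬B ∨ ¬A))   [De Morgan]
≡ ¬E ∨ ((B ∨ A) ∧ (¬B ∨ ¬A))   [double negation]
≡ ¬E ∨ (B ∧ ¬B) ∨ (B ∧ ¬A) ∨ (A ∧ ¬B) ∨ (A ∧ ¬A)   [distribute ∧ over ∨]
≡ ¬E ∨ (B ∧ ¬A) ∨ (A ∧ ¬B)   [simplify]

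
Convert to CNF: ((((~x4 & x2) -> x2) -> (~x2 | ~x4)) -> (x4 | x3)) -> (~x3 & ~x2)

((((~x4 & x2) -> x2) -> (~x2 | ~x4)) -> (x4 | x3)) -> (~x3 & ~x2)
≡ ~((((~x4 & x2) -> x2) -> (~x2 | ~x4)) -> (x4 | x3)) | (~x3 & ~x2)   (eliminate ->)
≡ ~(~(((~x4 & x2) -> x2) -> (~x2 | ~x4)) | x4 | x3) | (~x3 & ~x2)   (eliminate ->)
≡ ~(~(~((~x4 & x2) -> x2) | ~x2 | ~x4) | x4 | x3) | (~x3 & ~x2)   (eliminate ->)
≡ ~(~(~(~(~x4 & x2) | x2) | ~x2 | ~x4) | x4 | x3) | (~x3 & ~x2)   (eliminate ->)
≡ (~~(~(~(~x4 & x2) | x2) | ~x2 | ~x4) & ~x4 & ~x3) | (~x3 & ~x2)   (De Morgan)
≡ ((~(~(~x4 & x2) | x2) | ~x2 | ~x4) & ~x4 & ~x3) | (~x3 & ~x2)   (double negation)
≡ (((~~(~x4 & x2) & ~x2) | ~x2 | ~x4) & ~x4 & ~x3) | (~x3 & ~x2)   (De Morgan)
≡ (((~x4 & x2 & ~x2) | ~x2 | ~x4) & ~x4 & ~x3) | (~x3 & ~x2)   (double negation)
≡ (~x4 | ~x2 | ~x4 | ~x3) & (~x4 | ~x2 | ~x4 | ~x2) & (x2 | ~x2 | ~x4 | ~x3) & (x2 | ~x2 | ~x4 | ~x2) & (~x2 | ~x2 | ~x4 | ~x3) & (~x2 | ~x2 | ~x4 | ~x2) & (~x4 | ~x3) & (~x4 | ~x2) & (~x3 | ~x3) & (~x3 | ~x2)   (distribute | over &)
≡ (~x4 | ~x2) & ~x3   (simplify)

(~x4 | ~x2) & ~x3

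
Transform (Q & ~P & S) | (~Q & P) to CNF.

(Q & ~P & S) | (~Q & P)
= (Q | ~Q) & (Q | P) & (~P | ~Q) & (~P | P) & (S | ~Q) & (S | P)
= (Q | P) & (~P | ~Q) & (S | ~Q) & (S | P)

(Q | P) & (~P | ~Q) & (S | ~Q) & (S | P)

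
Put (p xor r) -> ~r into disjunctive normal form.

(p xor r) -> ~r
≡ ~(p xor r) | ~r   [eliminate ->]
≡ ~((p & ~r) | (~p & r)) | ~r   [expand xor]
≡ (~(p & ~r) & ~(~p & r)) | ~r   [De Morgan]
≡ ((~p | ~~r) & ~(~p & r)) | ~r   [De Morgan]
≡ ((~p | r) & ~(~p & r)) | ~r   [double negation]
≡ ((~p | r) & (~~p | ~r)) | ~r   [De Morgan]
≡ ((~p | r) & (p | ~r)) | ~r   [double negation]
≡ (~p & p) | (~p & ~r) | (r & p) | (r & ~r) | ~r   [distribute & over |]
≡ (r & p) | ~r   [simplify]

(r & p) | ~r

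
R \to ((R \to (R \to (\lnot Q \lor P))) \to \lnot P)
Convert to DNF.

R \to ((R \to (R \to (\lnot Q \lor P))) \to \lnot P)
≡ \lnot R \lor ((R \to (R \to (\lnot Q \lor P))) \to \lnot P)   — eliminate \to
≡ \lnot R \lor \lnot (R \to (R \to (\lnot Q \lor P))) \lor \lnot P   — eliminate \to
≡ \lnot R \lor \lnot (\lnot R \lor (R \to (\lnot Q \lor P))) \lor \lnot P   — eliminate \to
≡ \lnot R \lor \lnot (\lnot R \lor \lnot R \lor \lnot Q \lor P) \lor \lnot P   — eliminate \to
≡ \lnot R \lor (\lnot \lnot R \land \lnot \lnot R \land \lnot \lnot Q \land \lnot P) \lor \lnot P   — De Morgan
≡ \lnot R \lor (R \land \lnot \lnot R \land \lnot \lnot Q \land \lnot P) \lor \lnot P   — double negation
≡ \lnot R \lor (R \land R \land \lnot \lnot Q \land \lnot P) \lor \lnot P   — double negation
≡ \lnot R \lor (R \land R \land Q \land \lnot P) \lor \lnot P   — double negation
≡ \lnot R \lor \lnot P   — simplify

\lnot R \lor \lnot P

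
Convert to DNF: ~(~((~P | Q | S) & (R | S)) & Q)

~(~((~P | Q | S) & (R | S)) & Q)
= ~~((~P | Q | S) & (R | S)) | ~Q
= ((~P | Q | S) & (R | S)) | ~Q
= (~P & R) | (~P & S) | (Q & R) | (Q & S) | (S & R) | (S & S) | ~Q
= (~P & R) | (Q & R) | S | ~Q

(~P & R) | (Q & R) | S | ~Q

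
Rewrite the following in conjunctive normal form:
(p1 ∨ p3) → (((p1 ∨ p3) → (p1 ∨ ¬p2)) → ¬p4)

(¬p1 ∨ ¬p4) ∧ (¬p3 ∨ p2 ∨ ¬p4)

(p1 ∨ p3) → (((p1 ∨ p3) → (p1 ∨ ¬p2)) → ¬p4)
⇔ ¬(p1 ∨ p3) ∨ (((p1 ∨ p3) → (p1 ∨ ¬p2)) → ¬p4)   (eliminate →)
⇔ ¬(p1 ∨ p3) ∨ ¬((p1 ∨ p3) → (p1 ∨ ¬p2)) ∨ ¬p4   (eliminate →)
⇔ ¬(p1 ∨ p3) ∨ ¬(¬(p1 ∨ p3) ∨ p1 ∨ ¬p2) ∨ ¬p4   (eliminate →)
⇔ (¬p1 ∧ ¬p3) ∨ ¬(¬(p1 ∨ p3) ∨ p1 ∨ ¬p2) ∨ ¬p4   (De Morgan)
⇔ (¬p1 ∧ ¬p3) ∨ (¬¬(p1 ∨ p3) ∧ ¬p1 ∧ ¬¬p2) ∨ ¬p4   (De Morgan)
⇔ (¬p1 ∧ ¬p3) ∨ ((p1 ∨ p3) ∧ ¬p1 ∧ ¬¬p2) ∨ ¬p4   (double negation)
⇔ (¬p1 ∧ ¬p3) ∨ ((p1 ∨ p3) ∧ ¬p1 ∧ p2) ∨ ¬p4   (double negation)
⇔ (¬p1 ∨ p1 ∨ p3 ∨ ¬p4) ∧ (¬p1 ∨ ¬p1 ∨ ¬p4) ∧ (¬p1 ∨ p2 ∨ ¬p4) ∧ (¬p3 ∨ p1 ∨ p3 ∨ ¬p4) ∧ (¬p3 ∨ ¬p1 ∨ ¬p4) ∧ (¬p3 ∨ p2 ∨ ¬p4)   (distribute ∨ over ∧)
⇔ (¬p1 ∨ ¬p4) ∧ (¬p3 ∨ p2 ∨ ¬p4)   (simplify)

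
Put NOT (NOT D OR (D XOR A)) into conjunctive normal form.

D AND (NOT D OR A)

NOT (NOT D OR (D XOR A))
= NOT (NOT D OR ((D OR A) AND NOT (D AND A)))   — expand XOR
= NOT NOT D AND NOT ((D OR A) AND NOT (D AND A))   — De Morgan
= D AND NOT ((D OR A) AND NOT (D AND A))   — double negation
= D AND (NOT (D OR A) OR NOT NOT (D AND A))   — De Morgan
= D AND ((NOT D AND NOT A) OR NOT NOT (D AND A))   — De Morgan
= D AND ((NOT D AND NOT A) OR (D AND A))   — double negation
= D AND (NOT D OR D) AND (NOT D OR A) AND (NOT A OR D) AND (NOT A OR A)   — distribute OR over AND
= D AND (NOT D OR A)   — simplify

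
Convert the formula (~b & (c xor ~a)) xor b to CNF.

(c | ~a | b) & (~c | a | b)

(~b & (c xor ~a)) xor b
⇔ ((~b & (c xor ~a)) | b) & ~(~b & (c xor ~a) & b)   [expand xor]
⇔ ((~b & (c | ~a) & ~(c & ~a)) | b) & ~(~b & (c xor ~a) & b)   [expand xor]
⇔ ((~b & (c | ~a) & ~(c & ~a)) | b) & ~(~b & (c | ~a) & ~(c & ~a) & b)   [expand xor]
⇔ ((~b & (c | ~a) & (~c | ~~a)) | b) & ~(~b & (c | ~a) & ~(c & ~a) & b)   [De Morgan]
⇔ ((~b & (c | ~a) & (~c | a)) | b) & ~(~b & (c | ~a) & ~(c & ~a) & b)   [double negation]
⇔ ((~b & (c | ~a) & (~c | a)) | b) & (~~b | ~(c | ~a) | ~~(c & ~a) | ~b)   [De Morgan]
⇔ ((~b & (c | ~a) & (~c | a)) | b) & (b | ~(c | ~a) | ~~(c & ~a) | ~b)   [double negation]
⇔ ((~b & (c | ~a) & (~c | a)) | b) & (b | (~c & ~~a) | ~~(c & ~a) | ~b)   [De Morgan]
⇔ ((~b & (c | ~a) & (~c | a)) | b) & (b | (~c & a) | ~~(c & ~a) | ~b)   [double negation]
⇔ ((~b & (c | ~a) & (~c | a)) | b) & (b | (~c & a) | (c & ~a) | ~b)   [double negation]
⇔ (~b | b) & (c | ~a | b) & (~c | a | b) & (b | ~c | c | ~b) & (b | ~c | ~a | ~b) & (b | a | c | ~b) & (b | a | ~a | ~b)   [distribute | over &]
⇔ (c | ~a | b) & (~c | a | b)   [simplify]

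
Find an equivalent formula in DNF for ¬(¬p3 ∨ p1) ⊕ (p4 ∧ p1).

(p3 ∧ ¬p1) ∨ (p1 ∧ p4)

¬(¬p3 ∨ p1) ⊕ (p4 ∧ p1)
= (¬(¬p3 ∨ p1) ∧ ¬(p4 ∧ p1)) ∨ (¬¬(¬p3 ∨ p1) ∧ p4 ∧ p1)   (expand ⊕)
= (¬¬p3 ∧ ¬p1 ∧ ¬(p4 ∧ p1)) ∨ (¬¬(¬p3 ∨ p1) ∧ p4 ∧ p1)   (De Morgan)
= (p3 ∧ ¬p1 ∧ ¬(p4 ∧ p1)) ∨ (¬¬(¬p3 ∨ p1) ∧ p4 ∧ p1)   (double negation)
= (p3 ∧ ¬p1 ∧ (¬p4 ∨ ¬p1)) ∨ (¬¬(¬p3 ∨ p1) ∧ p4 ∧ p1)   (De Morgan)
= (p3 ∧ ¬p1 ∧ (¬p4 ∨ ¬p1)) ∨ ((¬p3 ∨ p1) ∧ p4 ∧ p1)   (double negation)
= (p3 ∧ ¬p1 ∧ ¬p4) ∨ (p3 ∧ ¬p1 ∧ ¬p1) ∨ (¬p3 ∧ p4 ∧ p1) ∨ (p1 ∧ p4 ∧ p1)   (distribute ∧ over ∨)
= (p3 ∧ ¬p1) ∨ (p1 ∧ p4)   (simplify)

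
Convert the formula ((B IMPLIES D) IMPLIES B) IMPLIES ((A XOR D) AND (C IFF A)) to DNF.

NOT B OR (A AND NOT D AND C) OR (NOT A AND D AND NOT C)

((B IMPLIES D) IMPLIES B) IMPLIES ((A XOR D) AND (C IFF A))
≡ NOT ((B IMPLIES D) IMPLIES B) OR ((A XOR D) AND (C IFF A))   (eliminate IMPLIES)
≡ NOT (NOT (B IMPLIES D) OR B) OR ((A XOR D) AND (C IFF A))   (eliminate IMPLIES)
≡ NOT (NOT (NOT B OR D) OR B) OR ((A XOR D) AND (C IFF A))   (eliminate IMPLIES)
≡ NOT (NOT (NOT B OR D) OR B) OR (((A AND NOT D) OR (NOT A AND D)) AND (C IFF A))   (expand XOR)
≡ NOT (NOT (NOT B OR D) OR B) OR (((A AND NOT D) OR (NOT A AND D)) AND (C IMPLIES A) AND (A IMPLIES C))   (eliminate IFF)
≡ NOT (NOT (NOT B OR D) OR B) OR (((A AND NOT D) OR (NOT A AND D)) AND (NOT C OR A) AND (A IMPLIES C))   (eliminate IMPLIES)
≡ NOT (NOT (NOT B OR D) OR B) OR (((A AND NOT D) OR (NOT A AND D)) AND (NOT C OR A) AND (NOT A OR C))   (eliminate IMPLIES)
≡ (NOT NOT (NOT B OR D) AND NOT B) OR (((A AND NOT D) OR (NOT A AND D)) AND (NOT C OR A) AND (NOT A OR C))   (De Morgan)
≡ ((NOT B OR D) AND NOT B) OR (((A AND NOT D) OR (NOT A AND D)) AND (NOT C OR A) AND (NOT A OR C))   (double negation)
≡ (NOT B AND NOT B) OR (D AND NOT B) OR (A AND NOT D AND NOT C AND NOT A) OR (A AND NOT D AND NOT C AND C) OR (A AND NOT D AND A AND NOT A) OR (A AND NOT D AND A AND C) OR (NOT A AND D AND NOT C AND NOT A) OR (NOT A AND D AND NOT C AND C) OR (NOT A AND D AND A AND NOT A) OR (NOT A AND D AND A AND C)   (distribute AND over OR)
≡ NOT B OR (A AND NOT D AND C) OR (NOT A AND D AND NOT C)   (simplify)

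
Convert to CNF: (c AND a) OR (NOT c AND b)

(c OR b) AND (a OR NOT c) AND (a OR b)

(c AND a) OR (NOT c AND b)
⇔ (c OR NOT c) AND (c OR b) AND (a OR NOT c) AND (a OR b)   (distribute OR over AND)
⇔ (c OR b) AND (a OR NOT c) AND (a OR b)   (simplify)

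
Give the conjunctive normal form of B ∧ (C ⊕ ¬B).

B ∧ (C ∨ ¬B)

B ∧ (C ⊕ ¬B)
⇔ B ∧ (C ∨ ¬B) ∧ ¬(C ∧ ¬B)   [expand ⊕]
⇔ B ∧ (C ∨ ¬B) ∧ (¬C ∨ ¬¬B)   [De Morgan]
⇔ B ∧ (C ∨ ¬B) ∧ (¬C ∨ B)   [double negation]
⇔ B ∧ (C ∨ ¬B)   [simplify]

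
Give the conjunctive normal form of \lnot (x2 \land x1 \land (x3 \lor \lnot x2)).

\lnot x2 \lor \lnot x1 \lor \lnot x3

\lnot (x2 \land x1 \land (x3 \lor \lnot x2))
⇔ \lnot x2 \lor \lnot x1 \lor \lnot (x3 \lor \lnot x2)   (De Morgan)
⇔ \lnot x2 \lor \lnot x1 \lor (\lnot x3 \land \lnot \lnot x2)   (De Morgan)
⇔ \lnot x2 \lor \lnot x1 \lor (\lnot x3 \land x2)   (double negation)
⇔ (\lnot x2 \lor \lnot x1 \lor \lnot x3) \land (\lnot x2 \lor \lnot x1 \lor x2)   (distribute \lor over \land)
⇔ \lnot x2 \lor \lnot x1 \lor \lnot x3   (simplify)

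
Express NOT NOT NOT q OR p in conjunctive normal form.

NOT NOT NOT q OR p
≡ NOT q OR p   — double negation

NOT q OR p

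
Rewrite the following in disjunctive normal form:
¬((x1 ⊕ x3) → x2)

(x1 ∧ ¬x3 ∧ ¬x2) ∨ (¬x1 ∧ x3 ∧ ¬x2)

¬((x1 ⊕ x3) → x2)
≡ ¬(¬(x1 ⊕ x3) ∨ x2)   [eliminate →]
≡ ¬(¬((x1 ∧ ¬x3) ∨ (¬x1 ∧ x3)) ∨ x2)   [expand ⊕]
≡ ¬¬((x1 ∧ ¬x3) ∨ (¬x1 ∧ x3)) ∧ ¬x2   [De Morgan]
≡ ((x1 ∧ ¬x3) ∨ (¬x1 ∧ x3)) ∧ ¬x2   [double negation]
≡ (x1 ∧ ¬x3 ∧ ¬x2) ∨ (¬x1 ∧ x3 ∧ ¬x2)   [distribute ∧ over ∨]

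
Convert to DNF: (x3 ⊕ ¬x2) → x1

(¬x3 ∧ x2) ∨ (¬x2 ∧ x3) ∨ x1

(x3 ⊕ ¬x2) → x1
≡ ¬(x3 ⊕ ¬x2) ∨ x1   (eliminate →)
≡ ¬((x3 ∧ ¬¬x2) ∨ (¬x3 ∧ ¬x2)) ∨ x1   (expand ⊕)
≡ (¬(x3 ∧ ¬¬x2) ∧ ¬(¬x3 ∧ ¬x2)) ∨ x1   (De Morgan)
≡ ((¬x3 ∨ ¬¬¬x2) ∧ ¬(¬x3 ∧ ¬x2)) ∨ x1   (De Morgan)
≡ ((¬x3 ∨ ¬x2) ∧ ¬(¬x3 ∧ ¬x2)) ∨ x1   (double negation)
≡ ((¬x3 ∨ ¬x2) ∧ (¬¬x3 ∨ ¬¬x2)) ∨ x1   (De Morgan)
≡ ((¬x3 ∨ ¬x2) ∧ (x3 ∨ ¬¬x2)) ∨ x1   (double negation)
≡ ((¬x3 ∨ ¬x2) ∧ (x3 ∨ x2)) ∨ x1   (double negation)
≡ (¬x3 ∧ x3) ∨ (¬x3 ∧ x2) ∨ (¬x2 ∧ x3) ∨ (¬x2 ∧ x2) ∨ x1   (distribute ∧ over ∨)
≡ (¬x3 ∧ x2) ∨ (¬x2 ∧ x3) ∨ x1   (simplify)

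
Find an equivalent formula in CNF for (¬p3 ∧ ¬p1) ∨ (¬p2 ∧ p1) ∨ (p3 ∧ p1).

(¬p3 ∨ p1) ∧ (¬p1 ∨ ¬p2 ∨ p3)

(¬p3 ∧ ¬p1) ∨ (¬p2 ∧ p1) ∨ (p3 ∧ p1)
= (¬p3 ∨ ¬p2 ∨ p3) ∧ (¬p3 ∨ ¬p2 ∨ p1) ∧ (¬p3 ∨ p1 ∨ p3) ∧ (¬p3 ∨ p1 ∨ p1) ∧ (¬p1 ∨ ¬p2 ∨ p3) ∧ (¬p1 ∨ ¬p2 ∨ p1) ∧ (¬p1 ∨ p1 ∨ p3) ∧ (¬p1 ∨ p1 ∨ p1)   — distribute ∨ over ∧
= (¬p3 ∨ p1) ∧ (¬p1 ∨ ¬p2 ∨ p3)   — simplify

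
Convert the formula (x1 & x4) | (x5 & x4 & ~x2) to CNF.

(x1 | x5) & (x1 | ~x2) & x4

(x1 & x4) | (x5 & x4 & ~x2)
≡ (x1 | x5) & (x1 | x4) & (x1 | ~x2) & (x4 | x5) & (x4 | x4) & (x4 | ~x2)   [distribute | over &]
≡ (x1 | x5) & (x1 | ~x2) & x4   [simplify]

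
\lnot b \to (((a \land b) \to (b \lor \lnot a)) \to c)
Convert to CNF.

\lnot b \to (((a \land b) \to (b \lor \lnot a)) \to c)
= \lnot \lnot b \lor (((a \land b) \to (b \lor \lnot a)) \to c)   — eliminate \to
= \lnot \lnot b \lor \lnot ((a \land b) \to (b \lor \lnot a)) \lor c   — eliminate \to
= \lnot \lnot b \lor \lnot (\lnot (a \land b) \lor b \lor \lnot a) \lor c   — eliminate \to
= b \lor \lnot (\lnot (a \land b) \lor b \lor \lnot a) \lor c   — double negation
= b \lor (\lnot \lnot (a \land b) \land \lnot b \land \lnot \lnot a) \lor c   — De Morgan
= b \lor (a \land b \land \lnot b \land \lnot \lnot a) \lor c   — double negation
= b \lor (a \land b \land \lnot b \land a) \lor c   — double negation
= (b \lor a \lor c) \land (b \lor b \lor c) \land (b \lor \lnot b \lor c) \land (b \lor a \lor c)   — distribute \lor over \land
= b \lor c   — simplify

b \lor c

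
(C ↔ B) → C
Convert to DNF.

(B ∧ ¬C) ∨ C

(C ↔ B) → C
= ¬(C ↔ B) ∨ C   [eliminate →]
= ¬((C → B) ∧ (B → C)) ∨ C   [eliminate ↔]
= ¬((¬C ∨ B) ∧ (B → C)) ∨ C   [eliminate →]
= ¬((¬C ∨ B) ∧ (¬B ∨ C)) ∨ C   [eliminate →]
= ¬(¬C ∨ B) ∨ ¬(¬B ∨ C) ∨ C   [De Morgan]
= (¬¬C ∧ ¬B) ∨ ¬(¬B ∨ C) ∨ C   [De Morgan]
= (C ∧ ¬B) ∨ ¬(¬B ∨ C) ∨ C   [double negation]
= (C ∧ ¬B) ∨ (¬¬B ∧ ¬C) ∨ C   [De Morgan]
= (C ∧ ¬B) ∨ (B ∧ ¬C) ∨ C   [double negation]
= (B ∧ ¬C) ∨ C   [simplify]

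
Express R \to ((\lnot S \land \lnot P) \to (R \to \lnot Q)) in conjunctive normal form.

R \to ((\lnot S \land \lnot P) \to (R \to \lnot Q))
≡ \lnot R \lor ((\lnot S \land \lnot P) \to (R \to \lnot Q))   — eliminate \to
≡ \lnot R \lor \lnot (\lnot S \land \lnot P) \lor (R \to \lnot Q)   — eliminate \to
≡ \lnot R \lor \lnot (\lnot S \land \lnot P) \lor \lnot R \lor \lnot Q   — eliminate \to
≡ \lnot R \lor \lnot \lnot S \lor \lnot \lnot P \lor \lnot R \lor \lnot Q   — De Morgan
≡ \lnot R \lor S \lor \lnot \lnot P \lor \lnot R \lor \lnot Q   — double negation
≡ \lnot R \lor S \lor P \lor \lnot R \lor \lnot Q   — double negation
≡ \lnot R \lor S \lor P \lor \lnot Q   — simplify

\lnot R \lor S \lor P \lor \lnot Q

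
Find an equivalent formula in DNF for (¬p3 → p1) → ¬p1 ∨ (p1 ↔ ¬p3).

(¬p3 → p1) → ¬p1 ∨ (p1 ↔ ¬p3)
⇔ ¬(¬p3 → p1) ∨ ¬p1 ∨ (p1 ↔ ¬p3)
⇔ ¬(¬¬p3 ∨ p1) ∨ ¬p1 ∨ (p1 ↔ ¬p3)
⇔ ¬(¬¬p3 ∨ p1) ∨ ¬p1 ∨ (p1 → ¬p3) ∧ (¬p3 → p1)
⇔ ¬(¬¬p3 ∨ p1) ∨ ¬p1 ∨ (¬p1 ∨ ¬p3) ∧ (¬p3 → p1)
⇔ ¬(¬¬p3 ∨ p1) ∨ ¬p1 ∨ (¬p1 ∨ ¬p3) ∧ (¬¬p3 ∨ p1)
⇔ ¬¬¬p3 ∧ ¬p1 ∨ ¬p1 ∨ (¬p1 ∨ ¬p3) ∧ (¬¬p3 ∨ p1)
⇔ ¬p3 ∧ ¬p1 ∨ ¬p1 ∨ (¬p1 ∨ ¬p3) ∧ (¬¬p3 ∨ p1)
⇔ ¬p3 ∧ ¬p1 ∨ ¬p1 ∨ (¬p1 ∨ ¬p3) ∧ (p3 ∨ p1)
⇔ ¬p3 ∧ ¬p1 ∨ ¬p1 ∨ ¬p1 ∧ p3 ∨ ¬p1 ∧ p1 ∨ ¬p3 ∧ p3 ∨ ¬p3 ∧ p1
⇔ ¬p1 ∨ ¬p3 ∧ p1

¬p1 ∨ ¬p3 ∧ p1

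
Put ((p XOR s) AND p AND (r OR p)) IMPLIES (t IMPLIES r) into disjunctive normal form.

(s AND p) OR NOT p OR NOT t OR r

((p XOR s) AND p AND (r OR p)) IMPLIES (t IMPLIES r)
≡ NOT ((p XOR s) AND p AND (r OR p)) OR (t IMPLIES r)   [eliminate IMPLIES]
≡ NOT (((p AND NOT s) OR (NOT p AND s)) AND p AND (r OR p)) OR (t IMPLIES r)   [expand XOR]
≡ NOT (((p AND NOT s) OR (NOT p AND s)) AND p AND (r OR p)) OR NOT t OR r   [eliminate IMPLIES]
≡ NOT ((p AND NOT s) OR (NOT p AND s)) OR NOT p OR NOT (r OR p) OR NOT t OR r   [De Morgan]
≡ (NOT (p AND NOT s) AND NOT (NOT p AND s)) OR NOT p OR NOT (r OR p) OR NOT t OR r   [De Morgan]
≡ ((NOT p OR NOT NOT s) AND NOT (NOT p AND s)) OR NOT p OR NOT (r OR p) OR NOT t OR r   [De Morgan]
≡ ((NOT p OR s) AND NOT (NOT p AND s)) OR NOT p OR NOT (r OR p) OR NOT t OR r   [double negation]
≡ ((NOT p OR s) AND (NOT NOT p OR NOT s)) OR NOT p OR NOT (r OR p) OR NOT t OR r   [De Morgan]
≡ ((NOT p OR s) AND (p OR NOT s)) OR NOT p OR NOT (r OR p) OR NOT t OR r   [double negation]
≡ ((NOT p OR s) AND (p OR NOT s)) OR NOT p OR (NOT r AND NOT p) OR NOT t OR r   [De Morgan]
≡ (NOT p AND p) OR (NOT p AND NOT s) OR (s AND p) OR (s AND NOT s) OR NOT p OR (NOT r AND NOT p) OR NOT t OR r   [distribute AND over OR]
≡ (s AND p) OR NOT p OR NOT t OR r   [simplify]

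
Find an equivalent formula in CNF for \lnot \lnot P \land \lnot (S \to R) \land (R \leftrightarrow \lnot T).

P \land S \land \lnot R \land (T \lor R)

\lnot \lnot P \land \lnot (S \to R) \land (R \leftrightarrow \lnot T)
= \lnot \lnot P \land \lnot (\lnot S \lor R) \land (R \leftrightarrow \lnot T)
= \lnot \lnot P \land \lnot (\lnot S \lor R) \land (R \to \lnot T) \land (\lnot T \to R)
= \lnot \lnot P \land \lnot (\lnot S \lor R) \land (\lnot R \lor \lnot T) \land (\lnot T \to R)
= \lnot \lnot P \land \lnot (\lnot S \lor R) \land (\lnot R \lor \lnot T) \land (\lnot \lnot T \lor R)
= P \land \lnot (\lnot S \lor R) \land (\lnot R \lor \lnot T) \land (\lnot \lnot T \lor R)
= P \land \lnot \lnot S \land \lnot R \land (\lnot R \lor \lnot T) \land (\lnot \lnot T \lor R)
= P \land S \land \lnot R \land (\lnot R \lor \lnot T) \land (\lnot \lnot T \lor R)
= P \land S \land \lnot R \land (\lnot R \lor \lnot T) \land (T \lor R)
= P \land S \land \lnot R \land (T \lor R)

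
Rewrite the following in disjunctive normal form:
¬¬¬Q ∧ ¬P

¬¬¬Q ∧ ¬P
≡ ¬Q ∧ ¬P

¬Q ∧ ¬P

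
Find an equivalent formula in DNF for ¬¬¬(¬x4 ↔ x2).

(¬x4 ∧ ¬x2) ∨ (x2 ∧ x4)

¬¬¬(¬x4 ↔ x2)
⇔ ¬¬¬((¬x4 → x2) ∧ (x2 → ¬x4))   [eliminate ↔]
⇔ ¬¬¬((¬¬x4 ∨ x2) ∧ (x2 → ¬x4))   [eliminate →]
⇔ ¬¬¬((¬¬x4 ∨ x2) ∧ (¬x2 ∨ ¬x4))   [eliminate →]
⇔ ¬((¬¬x4 ∨ x2) ∧ (¬x2 ∨ ¬x4))   [double negation]
⇔ ¬(¬¬x4 ∨ x2) ∨ ¬(¬x2 ∨ ¬x4)   [De Morgan]
⇔ (¬¬¬x4 ∧ ¬x2) ∨ ¬(¬x2 ∨ ¬x4)   [De Morgan]
⇔ (¬x4 ∧ ¬x2) ∨ ¬(¬x2 ∨ ¬x4)   [double negation]
⇔ (¬x4 ∧ ¬x2) ∨ (¬¬x2 ∧ ¬¬x4)   [De Morgan]
⇔ (¬x4 ∧ ¬x2) ∨ (x2 ∧ ¬¬x4)   [double negation]
⇔ (¬x4 ∧ ¬x2) ∨ (x2 ∧ x4)   [double negation]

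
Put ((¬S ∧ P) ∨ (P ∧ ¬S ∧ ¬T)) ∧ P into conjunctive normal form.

((¬S ∧ P) ∨ (P ∧ ¬S ∧ ¬T)) ∧ P
⇔ (¬S ∨ P) ∧ (¬S ∨ ¬S) ∧ (¬S ∨ ¬T) ∧ (P ∨ P) ∧ (P ∨ ¬S) ∧ (P ∨ ¬T) ∧ P   [distribute ∨ over ∧]
⇔ ¬S ∧ P   [simplify]

¬S ∧ P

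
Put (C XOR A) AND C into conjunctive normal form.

(NOT C OR NOT A) AND C

(C XOR A) AND C
≡ (C OR A) AND NOT (C AND A) AND C
≡ (C OR A) AND (NOT C OR NOT A) AND C
≡ (NOT C OR NOT A) AND C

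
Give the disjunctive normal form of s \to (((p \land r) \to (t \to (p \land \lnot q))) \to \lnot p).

\lnot s \lor (p \land r \land t \land q) \lor \lnot p

s \to (((p \land r) \to (t \to (p \land \lnot q))) \to \lnot p)
≡ \lnot s \lor (((p \land r) \to (t \to (p \land \lnot q))) \to \lnot p)   [eliminate \to]
≡ \lnot s \lor \lnot ((p \land r) \to (t \to (p \land \lnot q))) \lor \lnot p   [eliminate \to]
≡ \lnot s \lor \lnot (\lnot (p \land r) \lor (t \to (p \land \lnot q))) \lor \lnot p   [eliminate \to]
≡ \lnot s \lor \lnot (\lnot (p \land r) \lor \lnot t \lor (p \land \lnot q)) \lor \lnot p   [eliminate \to]
≡ \lnot s \lor (\lnot \lnot (p \land r) \land \lnot \lnot t \land \lnot (p \land \lnot q)) \lor \lnot p   [De Morgan]
≡ \lnot s \lor (p \land r \land \lnot \lnot t \land \lnot (p \land \lnot q)) \lor \lnot p   [double negation]
≡ \lnot s \lor (p \land r \land t \land \lnot (p \land \lnot q)) \lor \lnot p   [double negation]
≡ \lnot s \lor (p \land r \land t \land (\lnot p \lor \lnot \lnot q)) \lor \lnot p   [De Morgan]
≡ \lnot s \lor (p \land r \land t \land (\lnot p \lor q)) \lor \lnot p   [double negation]
≡ \lnot s \lor (p \land r \land t \land \lnot p) \lor (p \land r \land t \land q) \lor \lnot p   [distribute \land over \lor]
≡ \lnot s \lor (p \land r \land t \land q) \lor \lnot p   [simplify]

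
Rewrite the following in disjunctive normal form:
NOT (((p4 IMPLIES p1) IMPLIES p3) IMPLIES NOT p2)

(p4 AND NOT p1 AND p2) OR (p3 AND p2)

NOT (((p4 IMPLIES p1) IMPLIES p3) IMPLIES NOT p2)
= NOT (NOT ((p4 IMPLIES p1) IMPLIES p3) OR NOT p2)   [eliminate IMPLIES]
= NOT (NOT (NOT (p4 IMPLIES p1) OR p3) OR NOT p2)   [eliminate IMPLIES]
= NOT (NOT (NOT (NOT p4 OR p1) OR p3) OR NOT p2)   [eliminate IMPLIES]
= NOT NOT (NOT (NOT p4 OR p1) OR p3) AND NOT NOT p2   [De Morgan]
= (NOT (NOT p4 OR p1) OR p3) AND NOT NOT p2   [double negation]
= ((NOT NOT p4 AND NOT p1) OR p3) AND NOT NOT p2   [De Morgan]
= ((p4 AND NOT p1) OR p3) AND NOT NOT p2   [double negation]
= ((p4 AND NOT p1) OR p3) AND p2   [double negation]
= (p4 AND NOT p1 AND p2) OR (p3 AND p2)   [distribute AND over OR]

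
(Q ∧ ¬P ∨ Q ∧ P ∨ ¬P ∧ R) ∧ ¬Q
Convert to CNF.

(Q ∨ ¬P) ∧ (Q ∨ R) ∧ ¬Q

(Q ∧ ¬P ∨ Q ∧ P ∨ ¬P ∧ R) ∧ ¬Q
= (Q ∨ Q ∨ ¬P) ∧ (Q ∨ Q ∨ R) ∧ (Q ∨ P ∨ ¬P) ∧ (Q ∨ P ∨ R) ∧ (¬P ∨ Q ∨ ¬P) ∧ (¬P ∨ Q ∨ R) ∧ (¬P ∨ P ∨ ¬P) ∧ (¬P ∨ P ∨ R) ∧ ¬Q   [distribute ∨ over ∧]
= (Q ∨ ¬P) ∧ (Q ∨ R) ∧ ¬Q   [simplify]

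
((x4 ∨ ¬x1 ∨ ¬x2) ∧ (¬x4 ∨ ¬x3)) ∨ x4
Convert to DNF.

(¬x1 ∧ ¬x4) ∨ (¬x1 ∧ ¬x3) ∨ (¬x2 ∧ ¬x4) ∨ (¬x2 ∧ ¬x3) ∨ x4

((x4 ∨ ¬x1 ∨ ¬x2) ∧ (¬x4 ∨ ¬x3)) ∨ x4
≡ (x4 ∧ ¬x4) ∨ (x4 ∧ ¬x3) ∨ (¬x1 ∧ ¬x4) ∨ (¬x1 ∧ ¬x3) ∨ (¬x2 ∧ ¬x4) ∨ (¬x2 ∧ ¬x3) ∨ x4   — distribute ∧ over ∨
≡ (¬x1 ∧ ¬x4) ∨ (¬x1 ∧ ¬x3) ∨ (¬x2 ∧ ¬x4) ∨ (¬x2 ∧ ¬x3) ∨ x4   — simplify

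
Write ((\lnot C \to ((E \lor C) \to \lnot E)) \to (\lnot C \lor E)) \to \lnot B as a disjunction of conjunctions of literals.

((\lnot C \to ((E \lor C) \to \lnot E)) \to (\lnot C \lor E)) \to \lnot B
⇔ \lnot ((\lnot C \to ((E \lor C) \to \lnot E)) \to (\lnot C \lor E)) \lor \lnot B
⇔ \lnot (\lnot (\lnot C \to ((E \lor C) \to \lnot E)) \lor \lnot C \lor E) \lor \lnot B
⇔ \lnot (\lnot (\lnot \lnot C \lor ((E \lor C) \to \lnot E)) \lor \lnot C \lor E) \lor \lnot B
⇔ \lnot (\lnot (\lnot \lnot C \lor \lnot (E \lor C) \lor \lnot E) \lor \lnot C \lor E) \lor \lnot B
⇔ (\lnot \lnot (\lnot \lnot C \lor \lnot (E \lor C) \lor \lnot E) \land \lnot \lnot C \land \lnot E) \lor \lnot B
⇔ ((\lnot \lnot C \lor \lnot (E \lor C) \lor \lnot E) \land \lnot \lnot C \land \lnot E) \lor \lnot B
⇔ ((C \lor \lnot (E \lor C) \lor \lnot E) \land \lnot \lnot C \land \lnot E) \lor \lnot B
⇔ ((C \lor (\lnot E \land \lnot C) \lor \lnot E) \land \lnot \lnot C \land \lnot E) \lor \lnot B
⇔ ((C \lor (\lnot E \land \lnot C) \lor \lnot E) \land C \land \lnot E) \lor \lnot B
⇔ (C \land C \land \lnot E) \lor (\lnot E \land \lnot C \land C \land \lnot E) \lor (\lnot E \land C \land \lnot E) \lor \lnot B
⇔ (C \land \lnot E) \lor \lnot B

(C \land \lnot E) \lor \lnot B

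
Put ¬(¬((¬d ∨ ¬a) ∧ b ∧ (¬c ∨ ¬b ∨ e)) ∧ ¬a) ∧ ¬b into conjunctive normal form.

(b ∨ a) ∧ ¬b

¬(¬((¬d ∨ ¬a) ∧ b ∧ (¬c ∨ ¬b ∨ e)) ∧ ¬a) ∧ ¬b
= (¬¬((¬d ∨ ¬a) ∧ b ∧ (¬c ∨ ¬b ∨ e)) ∨ ¬¬a) ∧ ¬b   [De Morgan]
= ((¬d ∨ ¬a) ∧ b ∧ (¬c ∨ ¬b ∨ e) ∨ ¬¬a) ∧ ¬b   [double negation]
= ((¬d ∨ ¬a) ∧ b ∧ (¬c ∨ ¬b ∨ e) ∨ a) ∧ ¬b   [double negation]
= (¬d ∨ ¬a ∨ a) ∧ (b ∨ a) ∧ (¬c ∨ ¬b ∨ e ∨ a) ∧ ¬b   [distribute ∨ over ∧]
= (b ∨ a) ∧ ¬b   [simplify]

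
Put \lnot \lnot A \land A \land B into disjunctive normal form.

\lnot \lnot A \land A \land B
= A \land A \land B   [double negation]
= A \land B   [simplify]

A \land B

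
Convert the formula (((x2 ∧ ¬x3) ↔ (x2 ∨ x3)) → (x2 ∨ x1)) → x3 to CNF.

(¬x2 ∨ x3) ∧ (¬x1 ∨ x3)

(((x2 ∧ ¬x3) ↔ (x2 ∨ x3)) → (x2 ∨ x1)) → x3
= ¬(((x2 ∧ ¬x3) ↔ (x2 ∨ x3)) → (x2 ∨ x1)) ∨ x3   — eliminate →
= ¬(¬((x2 ∧ ¬x3) ↔ (x2 ∨ x3)) ∨ x2 ∨ x1) ∨ x3   — eliminate →
= ¬(¬(((x2 ∧ ¬x3) → (x2 ∨ x3)) ∧ ((x2 ∨ x3) → (x2 ∧ ¬x3))) ∨ x2 ∨ x1) ∨ x3   — eliminate ↔
= ¬(¬((¬(x2 ∧ ¬x3) ∨ x2 ∨ x3) ∧ ((x2 ∨ x3) → (x2 ∧ ¬x3))) ∨ x2 ∨ x1) ∨ x3   — eliminate →
= ¬(¬((¬(x2 ∧ ¬x3) ∨ x2 ∨ x3) ∧ (¬(x2 ∨ x3) ∨ (x2 ∧ ¬x3))) ∨ x2 ∨ x1) ∨ x3   — eliminate →
= (¬¬((¬(x2 ∧ ¬x3) ∨ x2 ∨ x3) ∧ (¬(x2 ∨ x3) ∨ (x2 ∧ ¬x3))) ∧ ¬x2 ∧ ¬x1) ∨ x3   — De Morgan
= ((¬(x2 ∧ ¬x3) ∨ x2 ∨ x3) ∧ (¬(x2 ∨ x3) ∨ (x2 ∧ ¬x3)) ∧ ¬x2 ∧ ¬x1) ∨ x3   — double negation
= ((¬x2 ∨ ¬¬x3 ∨ x2 ∨ x3) ∧ (¬(x2 ∨ x3) ∨ (x2 ∧ ¬x3)) ∧ ¬x2 ∧ ¬x1) ∨ x3   — De Morgan
= ((¬x2 ∨ x3 ∨ x2 ∨ x3) ∧ (¬(x2 ∨ x3) ∨ (x2 ∧ ¬x3)) ∧ ¬x2 ∧ ¬x1) ∨ x3   — double negation
= ((¬x2 ∨ x3 ∨ x2 ∨ x3) ∧ ((¬x2 ∧ ¬x3) ∨ (x2 ∧ ¬x3)) ∧ ¬x2 ∧ ¬x1) ∨ x3   — De Morgan
= (¬x2 ∨ x3 ∨ x2 ∨ x3 ∨ x3) ∧ (¬x2 ∨ x2 ∨ x3) ∧ (¬x2 ∨ ¬x3 ∨ x3) ∧ (¬x3 ∨ x2 ∨ x3) ∧ (¬x3 ∨ ¬x3 ∨ x3) ∧ (¬x2 ∨ x3) ∧ (¬x1 ∨ x3)   — distribute ∨ over ∧
= (¬x2 ∨ x3) ∧ (¬x1 ∨ x3)   — simplify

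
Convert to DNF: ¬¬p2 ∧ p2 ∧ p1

¬¬p2 ∧ p2 ∧ p1
≡ p2 ∧ p2 ∧ p1   (double negation)
≡ p2 ∧ p1   (simplify)

p2 ∧ p1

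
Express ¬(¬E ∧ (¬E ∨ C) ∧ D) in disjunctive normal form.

¬(¬E ∧ (¬E ∨ C) ∧ D)
⇔ ¬¬E ∨ ¬(¬E ∨ C) ∨ ¬D   (De Morgan)
⇔ E ∨ ¬(¬E ∨ C) ∨ ¬D   (double negation)
⇔ E ∨ ¬¬E ∧ ¬C ∨ ¬D   (De Morgan)
⇔ E ∨ E ∧ ¬C ∨ ¬D   (double negation)
⇔ E ∨ ¬D   (simplify)

E ∨ ¬D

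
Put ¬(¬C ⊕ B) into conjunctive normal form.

(C ∨ B) ∧ (¬B ∨ ¬C)

¬(¬C ⊕ B)
= ¬((¬C ∨ B) ∧ ¬(¬C ∧ B))   — expand ⊕
= ¬(¬C ∨ B) ∨ ¬¬(¬C ∧ B)   — De Morgan
= (¬¬C ∧ ¬B) ∨ ¬¬(¬C ∧ B)   — De Morgan
= (C ∧ ¬B) ∨ ¬¬(¬C ∧ B)   — double negation
= (C ∧ ¬B) ∨ (¬C ∧ B)   — double negation
= (C ∨ ¬C) ∧ (C ∨ B) ∧ (¬B ∨ ¬C) ∧ (¬B ∨ B)   — distribute ∨ over ∧
= (C ∨ B) ∧ (¬B ∨ ¬C)   — simplify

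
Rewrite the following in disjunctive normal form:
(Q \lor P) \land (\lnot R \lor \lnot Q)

(Q \land \lnot R) \lor (P \land \lnot R) \lor (P \land \lnot Q)

(Q \lor P) \land (\lnot R \lor \lnot Q)
≡ (Q \land \lnot R) \lor (Q \land \lnot Q) \lor (P \land \lnot R) \lor (P \land \lnot Q)   [distribute \land over \lor]
≡ (Q \land \lnot R) \lor (P \land \lnot R) \lor (P \land \lnot Q)   [simplify]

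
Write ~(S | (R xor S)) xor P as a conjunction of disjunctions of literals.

(~S | P) & (~R | S | P) & (S | R | ~P)

~(S | (R xor S)) xor P
≡ (~(S | (R xor S)) | P) & ~(~(S | (R xor S)) & P)   [expand xor]
≡ (~(S | ((R | S) & ~(R & S))) | P) & ~(~(S | (R xor S)) & P)   [expand xor]
≡ (~(S | ((R | S) & ~(R & S))) | P) & ~(~(S | ((R | S) & ~(R & S))) & P)   [expand xor]
≡ ((~S & ~((R | S) & ~(R & S))) | P) & ~(~(S | ((R | S) & ~(R & S))) & P)   [De Morgan]
≡ ((~S & (~(R | S) | ~~(R & S))) | P) & ~(~(S | ((R | S) & ~(R & S))) & P)   [De Morgan]
≡ ((~S & ((~R & ~S) | ~~(R & S))) | P) & ~(~(S | ((R | S) & ~(R & S))) & P)   [De Morgan]
≡ ((~S & ((~R & ~S) | (R & S))) | P) & ~(~(S | ((R | S) & ~(R & S))) & P)   [double negation]
≡ ((~S & ((~R & ~S) | (R & S))) | P) & (~~(S | ((R | S) & ~(R & S))) | ~P)   [De Morgan]
≡ ((~S & ((~R & ~S) | (R & S))) | P) & (S | ((R | S) & ~(R & S)) | ~P)   [double negation]
≡ ((~S & ((~R & ~S) | (R & S))) | P) & (S | ((R | S) & (~R | ~S)) | ~P)   [De Morgan]
≡ (~S | P) & (~R | R | P) & (~R | S | P) & (~S | R | P) & (~S | S | P) & (S | R | S | ~P) & (S | ~R | ~S | ~P)   [distribute | over &]
≡ (~S | P) & (~R | S | P) & (S | R | ~P)   [simplify]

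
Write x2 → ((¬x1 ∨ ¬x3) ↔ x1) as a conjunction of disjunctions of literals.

(¬x2 ∨ x1) ∧ (¬x2 ∨ ¬x1 ∨ ¬x3)

x2 → ((¬x1 ∨ ¬x3) ↔ x1)
≡ ¬x2 ∨ ((¬x1 ∨ ¬x3) ↔ x1)   — eliminate →
≡ ¬x2 ∨ (((¬x1 ∨ ¬x3) → x1) ∧ (x1 → (¬x1 ∨ ¬x3)))   — eliminate ↔
≡ ¬x2 ∨ ((¬(¬x1 ∨ ¬x3) ∨ x1) ∧ (x1 → (¬x1 ∨ ¬x3)))   — eliminate →
≡ ¬x2 ∨ ((¬(¬x1 ∨ ¬x3) ∨ x1) ∧ (¬x1 ∨ ¬x1 ∨ ¬x3))   — eliminate →
≡ ¬x2 ∨ (((¬¬x1 ∧ ¬¬x3) ∨ x1) ∧ (¬x1 ∨ ¬x1 ∨ ¬x3))   — De Morgan
≡ ¬x2 ∨ (((x1 ∧ ¬¬x3) ∨ x1) ∧ (¬x1 ∨ ¬x1 ∨ ¬x3))   — double negation
≡ ¬x2 ∨ (((x1 ∧ x3) ∨ x1) ∧ (¬x1 ∨ ¬x1 ∨ ¬x3))   — double negation
≡ (¬x2 ∨ x1 ∨ x1) ∧ (¬x2 ∨ x3 ∨ x1) ∧ (¬x2 ∨ ¬x1 ∨ ¬x1 ∨ ¬x3)   — distribute ∨ over ∧
≡ (¬x2 ∨ x1) ∧ (¬x2 ∨ ¬x1 ∨ ¬x3)   — simplify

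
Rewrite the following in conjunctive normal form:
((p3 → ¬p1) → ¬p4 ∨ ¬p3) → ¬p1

(¬p3 ∨ ¬p1) ∧ (p4 ∨ ¬p1) ∧ (p3 ∨ ¬p1)

((p3 → ¬p1) → ¬p4 ∨ ¬p3) → ¬p1
≡ ¬((p3 → ¬p1) → ¬p4 ∨ ¬p3) ∨ ¬p1   (eliminate →)
≡ ¬(¬(p3 → ¬p1) ∨ ¬p4 ∨ ¬p3) ∨ ¬p1   (eliminate →)
≡ ¬(¬(¬p3 ∨ ¬p1) ∨ ¬p4 ∨ ¬p3) ∨ ¬p1   (eliminate →)
≡ ¬¬(¬p3 ∨ ¬p1) ∧ ¬¬p4 ∧ ¬¬p3 ∨ ¬p1   (De Morgan)
≡ (¬p3 ∨ ¬p1) ∧ ¬¬p4 ∧ ¬¬p3 ∨ ¬p1   (double negation)
≡ (¬p3 ∨ ¬p1) ∧ p4 ∧ ¬¬p3 ∨ ¬p1   (double negation)
≡ (¬p3 ∨ ¬p1) ∧ p4 ∧ p3 ∨ ¬p1   (double negation)
≡ (¬p3 ∨ ¬p1 ∨ ¬p1) ∧ (p4 ∨ ¬p1) ∧ (p3 ∨ ¬p1)   (distribute ∨ over ∧)
≡ (¬p3 ∨ ¬p1) ∧ (p4 ∨ ¬p1) ∧ (p3 ∨ ¬p1)   (simplify)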